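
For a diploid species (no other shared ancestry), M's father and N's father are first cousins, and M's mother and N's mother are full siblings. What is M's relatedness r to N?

0.15625

Independent pedigree routes through distinct common ancestors add.
M and N are related in two ways: second cousins through their fathers (r = 1/32) and first cousins through their mothers (r = 1/8).
r = 1/32 + 1/8 = 5/32 = 0.15625.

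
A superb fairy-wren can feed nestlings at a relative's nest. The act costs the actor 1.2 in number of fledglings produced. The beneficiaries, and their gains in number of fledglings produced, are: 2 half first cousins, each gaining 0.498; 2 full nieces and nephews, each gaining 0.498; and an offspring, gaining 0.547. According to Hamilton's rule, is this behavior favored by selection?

Hamilton's rule: the trait is favored when the sum of r·B over every recipient exceeds the actor's cost C.
r to a half first cousin = 1/16 (half first cousins share one grandparent — one path of length 4: r = (1/2)^4 = 1/16).
r to a full niece or nephew = 1/4 (full aunt/uncle↔niece/nephew: two paths of length 3 through the shared grandparent pair: r = 2·(1/2)^3 = 1/4).
r to an offspring = 1/2 (one parent–offspring link: r = (1/2)^1 = 1/2).
Summing one r·B term per recipient: 2·0.0625·0.498 + 2·0.25·0.498 + 1·0.5·0.547 = 0.58475.
0.58475 < 1.2: the indirect benefit is less than the cost.

No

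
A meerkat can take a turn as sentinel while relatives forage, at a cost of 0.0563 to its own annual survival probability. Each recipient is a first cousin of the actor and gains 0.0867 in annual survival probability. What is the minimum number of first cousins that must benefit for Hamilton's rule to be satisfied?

6

r to a first cousin = 1/8 (first cousins share one grandparent pair — two paths of length 4: r = 2·(1/2)^4 = 1/8).
Hamilton's rule: n·r·B > C  ⇒  n > C/(r·B) = 0.0563/(0.125·0.0867) = 5.195.
The smallest integer exceeding 5.195 is 6.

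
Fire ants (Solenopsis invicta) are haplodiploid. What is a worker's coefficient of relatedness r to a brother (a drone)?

0.25

Her haploid brother carries none of their father's genes and a random half of their mother's genome; that half matches the maternal half of her own genome with probability 1/2: r = 1/2 · 1/2 = 1/4.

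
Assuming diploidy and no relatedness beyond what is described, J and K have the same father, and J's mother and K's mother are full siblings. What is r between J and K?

0.375

Wright's path rule: contributions from independent ancestry routes add.
J and K are related in two ways: half-sibs through their shared father (r = 1/4) and first cousins through their mothers (r = 1/8).
r = 1/4 + 1/8 = 0.375.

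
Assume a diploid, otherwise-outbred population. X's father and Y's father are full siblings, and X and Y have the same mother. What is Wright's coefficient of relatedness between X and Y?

0.375

Relatedness sums over independent paths through distinct common ancestors.
X and Y are related in two ways: first cousins through their fathers (r = 1/8) and half-sibs through their shared mother (r = 1/4).
r = 1/8 + 1/4 = 3/8 = 0.375.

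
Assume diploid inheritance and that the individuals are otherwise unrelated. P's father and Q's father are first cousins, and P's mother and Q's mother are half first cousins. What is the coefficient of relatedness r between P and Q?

0.046875

Wright's path rule: contributions from independent ancestry routes add.
P and Q are related in two ways: second cousins through their fathers (r = 1/32) and half second cousins through their mothers (r = 1/64).
r = 1/32 + 1/64 = 0.046875.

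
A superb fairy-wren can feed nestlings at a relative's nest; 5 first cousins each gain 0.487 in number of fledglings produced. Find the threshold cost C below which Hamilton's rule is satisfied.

0.304375

r to a first cousin = 1/8 (first cousins share one grandparent pair — two paths of length 4: r = 2·(1/2)^4 = 1/8).
Hamilton's rule: n·r·B > C, so the trait is favored while C < n·r·B = 5·0.125·0.487 = 0.304375.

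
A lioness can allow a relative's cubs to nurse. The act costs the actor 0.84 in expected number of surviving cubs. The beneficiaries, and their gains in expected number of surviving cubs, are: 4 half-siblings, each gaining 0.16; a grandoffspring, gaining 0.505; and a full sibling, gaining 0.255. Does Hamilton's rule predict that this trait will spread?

No

Hamilton's rule: the trait is favored when the sum of r·B over every recipient exceeds the actor's cost C.
r to a half-sibling = 1/4 (half-sibs share one parent — one path of length 2: r = (1/2)^2 = 1/4).
r to a grandoffspring = 1/4 (two parent–offspring links: r = (1/2)^2 = 1/4).
r to a full sibling = 1/2 (full sibs share both parents — two paths of length 2: r = 2·(1/2)^2 = 1/2).
Summing one r·B term per recipient: 4·0.25·0.16 + 1·0.25·0.505 + 1·0.5·0.255 = 0.41375.
0.41375 < 0.84: the indirect benefit is less than the cost.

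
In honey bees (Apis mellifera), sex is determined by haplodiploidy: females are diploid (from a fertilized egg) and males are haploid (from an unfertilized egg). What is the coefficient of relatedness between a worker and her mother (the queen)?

0.5

One meiotic link between diploid queen and diploid daughter: r = 1/2.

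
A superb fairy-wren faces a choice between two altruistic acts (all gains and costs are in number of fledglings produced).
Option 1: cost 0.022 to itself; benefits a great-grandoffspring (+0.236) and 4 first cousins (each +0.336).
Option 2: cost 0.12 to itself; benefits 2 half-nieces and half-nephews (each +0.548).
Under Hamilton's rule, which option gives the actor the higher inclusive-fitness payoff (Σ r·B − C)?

Option 1: r to a great-grandoffspring = 0.125.
Option 1: r to a first cousin = 0.125.
Option 1: Σ r·B − C = (1·0.125·0.236 + 4·0.125·0.336) − 0.022 = 0.1755.
Option 2: r to a half-niece or half-nephew = 0.125.
Option 2: Σ r·B − C = (2·0.125·0.548) − 0.12 = 0.017.
Option 1 has the higher net inclusive-fitness payoff.

Option 1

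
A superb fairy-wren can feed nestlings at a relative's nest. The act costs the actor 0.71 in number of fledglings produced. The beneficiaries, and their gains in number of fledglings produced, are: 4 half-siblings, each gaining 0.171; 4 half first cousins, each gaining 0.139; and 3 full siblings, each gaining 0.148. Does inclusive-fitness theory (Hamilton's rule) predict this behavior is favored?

Hamilton's rule: the trait is favored when the sum of r·B over every recipient exceeds the actor's cost C.
r to a half-sibling = 0.25 (half-sibs share one parent — one path of length 2: r = (1/2)^2 = 1/4).
r to a half first cousin = 0.0625 (half first cousins share one grandparent — one path of length 4: r = (1/2)^4 = 1/16).
r to a full sibling = 0.5 (full sibs share both parents — two paths of length 2: r = 2·(1/2)^2 = 1/2).
Summing one r·B term per recipient: 4·0.25·0.171 + 4·0.0625·0.139 + 3·0.5·0.148 = 0.42775.
0.42775 < 0.71: the indirect benefit is less than the cost.

No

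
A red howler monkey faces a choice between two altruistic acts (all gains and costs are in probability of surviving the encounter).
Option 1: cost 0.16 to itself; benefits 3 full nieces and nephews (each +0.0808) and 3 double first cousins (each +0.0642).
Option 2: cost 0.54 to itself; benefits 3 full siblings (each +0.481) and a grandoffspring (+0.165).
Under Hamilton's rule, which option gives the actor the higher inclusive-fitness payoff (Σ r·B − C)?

Option 2

Option 1: r to a full niece or nephew = 0.25.
Option 1: r to a double first cousin = 0.25.
Option 1: Σ r·B − C = (3·0.25·0.0808 + 3·0.25·0.0642) − 0.16 = -0.05125.
Option 2: r to a full sibling = 0.5.
Option 2: r to a grandoffspring = 0.25.
Option 2: Σ r·B − C = (3·0.5·0.481 + 1·0.25·0.165) − 0.54 = 0.22275.
Option 2 has the higher net inclusive-fitness payoff.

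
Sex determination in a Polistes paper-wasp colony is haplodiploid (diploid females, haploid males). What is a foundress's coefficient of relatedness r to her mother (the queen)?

One meiotic link between diploid queen and diploid daughter: r = 1/2.

0.5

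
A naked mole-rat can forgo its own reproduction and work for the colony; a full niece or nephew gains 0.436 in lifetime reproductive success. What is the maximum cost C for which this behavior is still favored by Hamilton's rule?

0.109

r to a full niece or nephew = 0.25 (full aunt/uncle↔niece/nephew: two paths of length 3 through the shared grandparent pair: r = 2·(1/2)^3 = 1/4).
Hamilton's rule: n·r·B > C, so the trait is favored while C < n·r·B = 1·0.25·0.436 = 0.109.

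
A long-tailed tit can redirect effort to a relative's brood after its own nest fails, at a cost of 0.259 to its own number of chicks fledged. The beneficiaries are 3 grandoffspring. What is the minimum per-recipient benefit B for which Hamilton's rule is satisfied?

0.3453

r to a grandoffspring = 0.25 (two parent–offspring links: r = (1/2)^2 = 1/4).
Hamilton's rule with n recipients of equal r: n·r·B > C, so B > C/(n·r) = 0.259/(3·0.25) = 0.3453.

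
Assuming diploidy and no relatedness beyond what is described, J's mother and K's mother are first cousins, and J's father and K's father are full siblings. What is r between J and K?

0.15625

Relatedness sums over independent paths through distinct common ancestors.
J and K are related in two ways: second cousins through their mothers (r = 1/32) and first cousins through their fathers (r = 1/8).
r = 1/32 + 1/8 = 5/32 = 0.15625.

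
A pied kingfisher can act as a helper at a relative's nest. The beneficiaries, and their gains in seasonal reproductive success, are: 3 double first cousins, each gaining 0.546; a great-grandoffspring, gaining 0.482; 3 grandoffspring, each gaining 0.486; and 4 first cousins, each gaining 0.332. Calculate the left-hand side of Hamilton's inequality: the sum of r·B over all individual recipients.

r to a double first cousin = 0.25 (double first cousins share both grandparent pairs — four paths of length 4: r = 4·(1/2)^4 = 1/4).
r to a great-grandoffspring = 0.125 (three parent–offspring links: r = (1/2)^3 = 1/8).
r to a grandoffspring = 0.25 (two parent–offspring links: r = (1/2)^2 = 1/4).
r to a first cousin = 1/8 (first cousins share one grandparent pair — two paths of length 4: r = 2·(1/2)^4 = 1/8).
Summing one r·B term per recipient: 3·0.25·0.546 + 1·0.125·0.482 + 3·0.25·0.486 + 4·0.125·0.332 = 1.00025.

1.00025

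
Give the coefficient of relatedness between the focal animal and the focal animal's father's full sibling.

0.25

Each parent–offspring link contributes a factor of 1/2, and independent paths through distinct common ancestors add.
Full aunt/uncle↔niece/nephew: two paths of length 3 through the shared grandparent pair: r = 2·(1/2)^3 = 1/4.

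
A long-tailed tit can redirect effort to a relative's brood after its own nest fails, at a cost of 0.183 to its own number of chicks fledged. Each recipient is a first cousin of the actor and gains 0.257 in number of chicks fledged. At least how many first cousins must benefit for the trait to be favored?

6

r to a first cousin = 0.125 (first cousins share one grandparent pair — two paths of length 4: r = 2·(1/2)^4 = 1/8).
Hamilton's rule: n·r·B > C  ⇒  n > C/(r·B) = 0.183/(0.125·0.257) = 5.696.
The smallest integer exceeding 5.696 is 6.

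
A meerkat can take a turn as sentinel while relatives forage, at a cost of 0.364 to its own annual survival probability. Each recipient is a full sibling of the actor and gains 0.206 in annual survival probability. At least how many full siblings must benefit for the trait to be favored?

4

r to a full sibling = 1/2 (full sibs share both parents — two paths of length 2: r = 2·(1/2)^2 = 1/2).
Hamilton's rule: n·r·B > C  ⇒  n > C/(r·B) = 0.364/(0.5·0.206) = 3.534.
The smallest integer exceeding 3.534 is 4.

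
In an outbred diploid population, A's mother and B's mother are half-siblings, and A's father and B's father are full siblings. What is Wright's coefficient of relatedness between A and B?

Independent pedigree routes through distinct common ancestors add.
A and B are related in two ways: half first cousins through their mothers (r = 1/16) and first cousins through their fathers (r = 1/8).
r = 1/16 + 1/8 = 3/16 = 0.1875.

0.1875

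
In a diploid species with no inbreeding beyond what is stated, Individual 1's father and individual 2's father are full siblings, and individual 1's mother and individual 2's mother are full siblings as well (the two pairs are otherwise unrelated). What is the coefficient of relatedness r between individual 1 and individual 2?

0.25

Wright's path rule: contributions from independent ancestry routes add.
Individual 1 and individual 2 are related in two ways: first cousins through their fathers (r = 1/8) and first cousins through their mothers (r = 1/8) — i.e. double first cousins.
r = 1/8 + 1/8 = 1/4 = 0.25.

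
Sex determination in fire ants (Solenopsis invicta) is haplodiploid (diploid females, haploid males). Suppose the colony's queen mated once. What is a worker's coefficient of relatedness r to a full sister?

Haplodiploid full sisters inherit their father's entire haploid genome identically (contributing 1/2) and on average half of their mother's contribution (1/2 · 1/2 = 1/4); r = 1/2 + 1/4 = 3/4.

0.75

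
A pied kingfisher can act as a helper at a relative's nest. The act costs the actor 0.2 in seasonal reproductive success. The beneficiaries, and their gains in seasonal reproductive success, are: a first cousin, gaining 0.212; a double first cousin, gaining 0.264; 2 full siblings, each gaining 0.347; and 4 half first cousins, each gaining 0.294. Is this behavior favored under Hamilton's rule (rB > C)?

Yes

Hamilton's rule: the trait is favored when the sum of r·B over every recipient exceeds the actor's cost C.
r to a first cousin = 1/8 (first cousins share one grandparent pair — two paths of length 4: r = 2·(1/2)^4 = 1/8).
r to a double first cousin = 0.25 (double first cousins share both grandparent pairs — four paths of length 4: r = 4·(1/2)^4 = 1/4).
r to a full sibling = 0.5 (full sibs share both parents — two paths of length 2: r = 2·(1/2)^2 = 1/2).
r to a half first cousin = 0.0625 (half first cousins share one grandparent — one path of length 4: r = (1/2)^4 = 1/16).
Summing one r·B term per recipient: 1·0.125·0.212 + 1·0.25·0.264 + 2·0.5·0.347 + 4·0.0625·0.294 = 0.513.
0.513 > 0.2: the indirect benefit exceeds the cost.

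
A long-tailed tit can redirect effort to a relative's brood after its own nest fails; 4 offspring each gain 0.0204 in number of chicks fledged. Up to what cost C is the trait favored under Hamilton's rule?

0.0408

r to an offspring = 0.5 (one parent–offspring link: r = (1/2)^1 = 1/2).
Hamilton's rule: n·r·B > C, so the trait is favored while C < n·r·B = 4·0.5·0.0204 = 0.0408.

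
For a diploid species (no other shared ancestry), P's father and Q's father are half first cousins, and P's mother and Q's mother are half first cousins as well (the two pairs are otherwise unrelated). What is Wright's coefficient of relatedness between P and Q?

0.03125

Relatedness sums over independent paths through distinct common ancestors.
P and Q are related in two ways: half second cousins through their fathers (r = 1/64) and half second cousins through their mothers (r = 1/64).
r = 1/64 + 1/64 = 1/32 = 0.03125.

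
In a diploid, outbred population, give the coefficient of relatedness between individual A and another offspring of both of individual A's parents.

0.5

Each parent–offspring link contributes a factor of 1/2, and independent paths through distinct common ancestors add.
Full sibs share both parents — two paths of length 2: r = 2·(1/2)^2 = 1/2.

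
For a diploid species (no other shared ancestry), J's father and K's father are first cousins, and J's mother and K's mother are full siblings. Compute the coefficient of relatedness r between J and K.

Relatedness sums over independent paths through distinct common ancestors.
J and K are related in two ways: second cousins through their fathers (r = 1/32) and first cousins through their mothers (r = 1/8).
r = 1/32 + 1/8 = 0.15625.

0.15625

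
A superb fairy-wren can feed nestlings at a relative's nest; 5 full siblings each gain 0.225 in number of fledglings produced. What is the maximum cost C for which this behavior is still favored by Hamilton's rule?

r to a full sibling = 0.5 (full sibs share both parents — two paths of length 2: r = 2·(1/2)^2 = 1/2).
Hamilton's rule: n·r·B > C, so the trait is favored while C < n·r·B = 5·0.5·0.225 = 0.5625.

0.5625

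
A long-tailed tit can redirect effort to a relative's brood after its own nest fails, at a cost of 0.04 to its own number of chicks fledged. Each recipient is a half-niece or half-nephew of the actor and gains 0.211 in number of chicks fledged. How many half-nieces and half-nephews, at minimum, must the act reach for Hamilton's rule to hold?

2

r to a half-niece or half-nephew = 1/8 (half-aunt/uncle↔niece/nephew: one path of length 3: r = (1/2)^3 = 1/8).
Hamilton's rule: n·r·B > C  ⇒  n > C/(r·B) = 0.04/(0.125·0.211) = 1.517.
The smallest integer exceeding 1.517 is 2.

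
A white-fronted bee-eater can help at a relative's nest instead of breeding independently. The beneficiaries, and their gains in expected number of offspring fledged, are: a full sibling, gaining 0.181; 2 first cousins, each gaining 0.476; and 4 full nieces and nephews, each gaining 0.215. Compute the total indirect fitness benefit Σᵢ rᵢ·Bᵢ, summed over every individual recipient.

r to a full sibling = 0.5 (full sibs share both parents — two paths of length 2: r = 2·(1/2)^2 = 1/2).
r to a first cousin = 0.125 (first cousins share one grandparent pair — two paths of length 4: r = 2·(1/2)^4 = 1/8).
r to a full niece or nephew = 0.25 (full aunt/uncle↔niece/nephew: two paths of length 3 through the shared grandparent pair: r = 2·(1/2)^3 = 1/4).
Summing one r·B term per recipient: 1·0.5·0.181 + 2·0.125·0.476 + 4·0.25·0.215 = 0.4245.

0.4245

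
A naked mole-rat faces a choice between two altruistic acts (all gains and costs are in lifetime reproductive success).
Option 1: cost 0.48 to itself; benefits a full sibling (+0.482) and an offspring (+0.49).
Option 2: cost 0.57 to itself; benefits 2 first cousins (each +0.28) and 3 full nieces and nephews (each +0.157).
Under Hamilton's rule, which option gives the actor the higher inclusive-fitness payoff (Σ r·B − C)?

Option 1: r to a full sibling = 0.5.
Option 1: r to an offspring = 0.5.
Option 1: Σ r·B − C = (1·0.5·0.482 + 1·0.5·0.49) − 0.48 = 0.006.
Option 2: r to a first cousin = 0.125.
Option 2: r to a full niece or nephew = 0.25.
Option 2: Σ r·B − C = (2·0.125·0.28 + 3·0.25·0.157) − 0.57 = -0.38225.
Option 1 has the higher net inclusive-fitness payoff.

Option 1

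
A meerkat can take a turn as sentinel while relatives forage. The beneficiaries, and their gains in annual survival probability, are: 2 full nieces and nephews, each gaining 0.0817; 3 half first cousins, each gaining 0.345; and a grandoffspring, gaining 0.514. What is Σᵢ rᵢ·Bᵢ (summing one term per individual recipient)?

0.2340375

r to a full niece or nephew = 0.25 (full aunt/uncle↔niece/nephew: two paths of length 3 through the shared grandparent pair: r = 2·(1/2)^3 = 1/4).
r to a half first cousin = 1/16 (half first cousins share one grandparent — one path of length 4: r = (1/2)^4 = 1/16).
r to a grandoffspring = 0.25 (two parent–offspring links: r = (1/2)^2 = 1/4).
Summing one r·B term per recipient: 2·0.25·0.0817 + 3·0.0625·0.345 + 1·0.25·0.514 = 0.2340375.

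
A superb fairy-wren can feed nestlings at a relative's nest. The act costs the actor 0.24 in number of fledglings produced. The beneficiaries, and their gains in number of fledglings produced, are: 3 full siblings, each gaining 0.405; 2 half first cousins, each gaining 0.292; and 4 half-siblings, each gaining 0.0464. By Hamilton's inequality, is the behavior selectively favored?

Hamilton's rule: the trait is favored when the sum of r·B over every recipient exceeds the actor's cost C.
r to a full sibling = 0.5 (full sibs share both parents — two paths of length 2: r = 2·(1/2)^2 = 1/2).
r to a half first cousin = 0.0625 (half first cousins share one grandparent — one path of length 4: r = (1/2)^4 = 1/16).
r to a half-sibling = 0.25 (half-sibs share one parent — one path of length 2: r = (1/2)^2 = 1/4).
Summing one r·B term per recipient: 3·0.5·0.405 + 2·0.0625·0.292 + 4·0.25·0.0464 = 0.6904.
0.6904 > 0.24: the indirect benefit exceeds the cost.

Yes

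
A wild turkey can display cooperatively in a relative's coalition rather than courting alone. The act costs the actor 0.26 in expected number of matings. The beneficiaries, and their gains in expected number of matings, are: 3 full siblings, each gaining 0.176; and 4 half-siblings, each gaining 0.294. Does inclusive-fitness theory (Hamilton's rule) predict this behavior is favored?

Yes

Hamilton's rule: the trait is favored when the sum of r·B over every recipient exceeds the actor's cost C.
r to a full sibling = 0.5 (full sibs share both parents — two paths of length 2: r = 2·(1/2)^2 = 1/2).
r to a half-sibling = 0.25 (half-sibs share one parent — one path of length 2: r = (1/2)^2 = 1/4).
Summing one r·B term per recipient: 3·0.5·0.176 + 4·0.25·0.294 = 0.558.
0.558 > 0.26: the indirect benefit exceeds the cost.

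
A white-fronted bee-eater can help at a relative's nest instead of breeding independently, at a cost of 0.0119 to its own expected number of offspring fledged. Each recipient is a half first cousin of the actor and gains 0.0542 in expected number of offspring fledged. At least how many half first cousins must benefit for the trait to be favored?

4

r to a half first cousin = 1/16 (half first cousins share one grandparent — one path of length 4: r = (1/2)^4 = 1/16).
Hamilton's rule: n·r·B > C  ⇒  n > C/(r·B) = 0.0119/(0.0625·0.0542) = 3.513.
The smallest integer exceeding 3.513 is 4.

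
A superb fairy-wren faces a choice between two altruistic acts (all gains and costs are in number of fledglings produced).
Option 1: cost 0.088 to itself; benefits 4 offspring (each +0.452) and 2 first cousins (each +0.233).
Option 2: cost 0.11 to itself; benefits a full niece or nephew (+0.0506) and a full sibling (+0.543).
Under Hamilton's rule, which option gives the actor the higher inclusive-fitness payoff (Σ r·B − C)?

Option 1: r to an offspring = 0.5.
Option 1: r to a first cousin = 0.125.
Option 1: Σ r·B − C = (4·0.5·0.452 + 2·0.125·0.233) − 0.088 = 0.87425.
Option 2: r to a full niece or nephew = 0.25.
Option 2: r to a full sibling = 0.5.
Option 2: Σ r·B − C = (1·0.25·0.0506 + 1·0.5·0.543) − 0.11 = 0.17415.
Option 1 has the higher net inclusive-fitness payoff.

Option 1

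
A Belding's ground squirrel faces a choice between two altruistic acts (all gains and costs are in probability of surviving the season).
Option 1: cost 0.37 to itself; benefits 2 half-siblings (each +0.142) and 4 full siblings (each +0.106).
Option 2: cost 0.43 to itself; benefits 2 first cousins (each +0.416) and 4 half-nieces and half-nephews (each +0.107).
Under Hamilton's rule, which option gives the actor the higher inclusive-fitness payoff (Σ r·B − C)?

Option 1: r to a half-sibling = 0.25.
Option 1: r to a full sibling = 0.5.
Option 1: Σ r·B − C = (2·0.25·0.142 + 4·0.5·0.106) − 0.37 = -0.087.
Option 2: r to a first cousin = 0.125.
Option 2: r to a half-niece or half-nephew = 0.125.
Option 2: Σ r·B − C = (2·0.125·0.416 + 4·0.125·0.107) − 0.43 = -0.2725.
Option 1 has the higher net inclusive-fitness payoff.

Option 1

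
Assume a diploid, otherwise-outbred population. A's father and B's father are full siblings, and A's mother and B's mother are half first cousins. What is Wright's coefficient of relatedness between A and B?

0.140625

Wright's path rule: contributions from independent ancestry routes add.
A and B are related in two ways: first cousins through their fathers (r = 1/8) and half second cousins through their mothers (r = 1/64).
r = 1/8 + 1/64 = 9/64 = 0.140625.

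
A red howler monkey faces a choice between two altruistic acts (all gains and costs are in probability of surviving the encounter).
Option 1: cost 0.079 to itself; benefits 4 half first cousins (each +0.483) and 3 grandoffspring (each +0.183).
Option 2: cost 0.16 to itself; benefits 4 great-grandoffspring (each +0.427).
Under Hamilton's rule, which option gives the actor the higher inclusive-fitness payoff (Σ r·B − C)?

Option 1: r to a half first cousin = 0.0625.
Option 1: r to a grandoffspring = 0.25.
Option 1: Σ r·B − C = (4·0.0625·0.483 + 3·0.25·0.183) − 0.079 = 0.179.
Option 2: r to a great-grandoffspring = 0.125.
Option 2: Σ r·B − C = (4·0.125·0.427) − 0.16 = 0.0535.
Option 1 has the higher net inclusive-fitness payoff.

Option 1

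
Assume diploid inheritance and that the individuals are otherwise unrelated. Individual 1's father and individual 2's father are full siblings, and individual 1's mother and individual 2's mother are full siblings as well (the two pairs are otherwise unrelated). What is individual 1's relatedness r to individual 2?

Relatedness sums over independent paths through distinct common ancestors.
Individual 1 and individual 2 are related in two ways: first cousins through their fathers (r = 1/8) and first cousins through their mothers (r = 1/8) — i.e. double first cousins.
r = 1/8 + 1/8 = 1/4 = 0.25.

0.25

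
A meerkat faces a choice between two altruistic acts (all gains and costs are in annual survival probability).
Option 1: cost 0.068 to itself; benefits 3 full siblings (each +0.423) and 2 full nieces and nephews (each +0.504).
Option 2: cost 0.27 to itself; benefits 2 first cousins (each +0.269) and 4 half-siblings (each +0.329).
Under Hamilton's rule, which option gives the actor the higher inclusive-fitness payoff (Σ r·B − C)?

Option 1: r to a full sibling = 0.5.
Option 1: r to a full niece or nephew = 0.25.
Option 1: Σ r·B − C = (3·0.5·0.423 + 2·0.25·0.504) − 0.068 = 0.8185.
Option 2: r to a first cousin = 0.125.
Option 2: r to a half-sibling = 0.25.
Option 2: Σ r·B − C = (2·0.125·0.269 + 4·0.25·0.329) − 0.27 = 0.12625.
Option 1 has the higher net inclusive-fitness payoff.

Option 1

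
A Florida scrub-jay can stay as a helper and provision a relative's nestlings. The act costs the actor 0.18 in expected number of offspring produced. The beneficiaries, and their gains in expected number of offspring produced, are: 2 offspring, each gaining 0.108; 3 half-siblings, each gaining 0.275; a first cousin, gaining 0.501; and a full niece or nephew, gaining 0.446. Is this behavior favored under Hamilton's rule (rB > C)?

Yes

Hamilton's rule: the trait is favored when the sum of r·B over every recipient exceeds the actor's cost C.
r to an offspring = 1/2 (one parent–offspring link: r = (1/2)^1 = 1/2).
r to a half-sibling = 0.25 (half-sibs share one parent — one path of length 2: r = (1/2)^2 = 1/4).
r to a first cousin = 1/8 (first cousins share one grandparent pair — two paths of length 4: r = 2·(1/2)^4 = 1/8).
r to a full niece or nephew = 1/4 (full aunt/uncle↔niece/nephew: two paths of length 3 through the shared grandparent pair: r = 2·(1/2)^3 = 1/4).
Summing one r·B term per recipient: 2·0.5·0.108 + 3·0.25·0.275 + 1·0.125·0.501 + 1·0.25·0.446 = 0.488375.
0.488375 > 0.18: the indirect benefit exceeds the cost.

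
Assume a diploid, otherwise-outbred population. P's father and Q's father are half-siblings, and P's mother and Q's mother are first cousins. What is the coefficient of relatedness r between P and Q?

0.09375

Relatedness sums over independent paths through distinct common ancestors.
P and Q are related in two ways: half first cousins through their fathers (r = 1/16) and second cousins through their mothers (r = 1/32).
r = 1/16 + 1/32 = 0.09375.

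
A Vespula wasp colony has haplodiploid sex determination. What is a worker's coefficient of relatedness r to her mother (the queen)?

0.5

One meiotic link between diploid queen and diploid daughter: r = 1/2.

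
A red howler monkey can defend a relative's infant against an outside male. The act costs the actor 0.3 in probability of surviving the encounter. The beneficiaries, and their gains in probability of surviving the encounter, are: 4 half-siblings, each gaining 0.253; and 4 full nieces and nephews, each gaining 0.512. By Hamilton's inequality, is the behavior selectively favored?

Hamilton's rule: the trait is favored when the sum of r·B over every recipient exceeds the actor's cost C.
r to a half-sibling = 1/4 (half-sibs share one parent — one path of length 2: r = (1/2)^2 = 1/4).
r to a full niece or nephew = 1/4 (full aunt/uncle↔niece/nephew: two paths of length 3 through the shared grandparent pair: r = 2·(1/2)^3 = 1/4).
Summing one r·B term per recipient: 4·0.25·0.253 + 4·0.25·0.512 = 0.765.
0.765 > 0.3: the indirect benefit exceeds the cost.

Yes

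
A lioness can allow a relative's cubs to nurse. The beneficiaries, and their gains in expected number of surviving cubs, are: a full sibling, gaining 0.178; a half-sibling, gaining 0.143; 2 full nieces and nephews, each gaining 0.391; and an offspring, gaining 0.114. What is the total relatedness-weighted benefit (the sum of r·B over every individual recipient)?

r to a full sibling = 1/2 (full sibs share both parents — two paths of length 2: r = 2·(1/2)^2 = 1/2).
r to a half-sibling = 1/4 (half-sibs share one parent — one path of length 2: r = (1/2)^2 = 1/4).
r to a full niece or nephew = 0.25 (full aunt/uncle↔niece/nephew: two paths of length 3 through the shared grandparent pair: r = 2·(1/2)^3 = 1/4).
r to an offspring = 1/2 (one parent–offspring link: r = (1/2)^1 = 1/2).
Summing one r·B term per recipient: 1·0.5·0.178 + 1·0.25·0.143 + 2·0.25·0.391 + 1·0.5·0.114 = 0.37725.

0.37725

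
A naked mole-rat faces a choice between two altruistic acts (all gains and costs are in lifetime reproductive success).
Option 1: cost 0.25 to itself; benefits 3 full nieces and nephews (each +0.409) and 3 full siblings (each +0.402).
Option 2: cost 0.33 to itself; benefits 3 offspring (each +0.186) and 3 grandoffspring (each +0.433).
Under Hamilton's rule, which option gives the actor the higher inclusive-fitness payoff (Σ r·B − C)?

Option 1: r to a full niece or nephew = 0.25.
Option 1: r to a full sibling = 0.5.
Option 1: Σ r·B − C = (3·0.25·0.409 + 3·0.5·0.402) − 0.25 = 0.65975.
Option 2: r to an offspring = 0.5.
Option 2: r to a grandoffspring = 0.25.
Option 2: Σ r·B − C = (3·0.5·0.186 + 3·0.25·0.433) − 0.33 = 0.27375.
Option 1 has the higher net inclusive-fitness payoff.

Option 1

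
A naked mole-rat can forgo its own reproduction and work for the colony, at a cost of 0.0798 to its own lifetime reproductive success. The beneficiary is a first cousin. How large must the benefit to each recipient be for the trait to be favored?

0.6384

r to a first cousin = 1/8 (first cousins share one grandparent pair — two paths of length 4: r = 2·(1/2)^4 = 1/8).
Hamilton's rule with n recipients of equal r: n·r·B > C, so B > C/(n·r) = 0.0798/(1·0.125) = 0.6384.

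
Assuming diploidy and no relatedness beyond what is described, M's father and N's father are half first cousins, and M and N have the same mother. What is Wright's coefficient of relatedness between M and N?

With two independent routes of shared ancestry, r is the sum of the two contributions.
M and N are related in two ways: half second cousins through their fathers (r = 1/64) and half-sibs through their shared mother (r = 1/4).
r = 1/64 + 1/4 = 0.265625.

0.265625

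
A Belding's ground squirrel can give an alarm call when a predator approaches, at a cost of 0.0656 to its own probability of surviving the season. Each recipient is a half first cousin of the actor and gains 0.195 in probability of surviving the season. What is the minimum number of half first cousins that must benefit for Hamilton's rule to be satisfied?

6

r to a half first cousin = 1/16 (half first cousins share one grandparent — one path of length 4: r = (1/2)^4 = 1/16).
Hamilton's rule: n·r·B > C  ⇒  n > C/(r·B) = 0.0656/(0.0625·0.195) = 5.383.
The smallest integer exceeding 5.383 is 6.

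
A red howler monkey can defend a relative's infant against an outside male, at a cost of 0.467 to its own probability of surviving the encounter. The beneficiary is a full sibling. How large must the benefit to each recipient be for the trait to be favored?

r to a full sibling = 0.5 (full sibs share both parents — two paths of length 2: r = 2·(1/2)^2 = 1/2).
Hamilton's rule with n recipients of equal r: n·r·B > C, so B > C/(n·r) = 0.467/(1·0.5) = 0.934.

0.934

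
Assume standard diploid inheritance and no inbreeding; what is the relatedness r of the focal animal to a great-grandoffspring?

0.125

Three parent–offspring links: r = (1/2)^3 = 1/8.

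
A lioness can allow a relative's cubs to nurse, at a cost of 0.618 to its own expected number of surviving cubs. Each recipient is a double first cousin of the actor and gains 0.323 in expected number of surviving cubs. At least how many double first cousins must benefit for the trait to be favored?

r to a double first cousin = 0.25 (double first cousins share both grandparent pairs — four paths of length 4: r = 4·(1/2)^4 = 1/4).
Hamilton's rule: n·r·B > C  ⇒  n > C/(r·B) = 0.618/(0.25·0.323) = 7.653.
The smallest integer exceeding 7.653 is 8.

8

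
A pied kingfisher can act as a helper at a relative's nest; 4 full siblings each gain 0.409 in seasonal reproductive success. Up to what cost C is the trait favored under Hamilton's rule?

0.818

r to a full sibling = 0.5 (full sibs share both parents — two paths of length 2: r = 2·(1/2)^2 = 1/2).
Hamilton's rule: n·r·B > C, so the trait is favored while C < n·r·B = 4·0.5·0.409 = 0.818.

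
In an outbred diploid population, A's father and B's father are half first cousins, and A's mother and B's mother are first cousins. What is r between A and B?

Relatedness sums over independent paths through distinct common ancestors.
A and B are related in two ways: half second cousins through their fathers (r = 1/64) and second cousins through their mothers (r = 1/32).
r = 1/64 + 1/32 = 3/64 = 0.046875.

0.046875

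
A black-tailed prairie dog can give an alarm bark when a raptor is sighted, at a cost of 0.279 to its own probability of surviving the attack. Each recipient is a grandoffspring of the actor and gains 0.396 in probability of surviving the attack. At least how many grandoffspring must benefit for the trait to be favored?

3

r to a grandoffspring = 0.25 (two parent–offspring links: r = (1/2)^2 = 1/4).
Hamilton's rule: n·r·B > C  ⇒  n > C/(r·B) = 0.279/(0.25·0.396) = 2.818.
The smallest integer exceeding 2.818 is 3.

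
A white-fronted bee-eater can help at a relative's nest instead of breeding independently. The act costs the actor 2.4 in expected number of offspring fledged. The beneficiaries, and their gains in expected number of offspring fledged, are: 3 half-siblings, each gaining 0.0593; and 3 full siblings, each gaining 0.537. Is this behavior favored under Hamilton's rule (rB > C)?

Hamilton's rule: the trait is favored when the sum of r·B over every recipient exceeds the actor's cost C.
r to a half-sibling = 0.25 (half-sibs share one parent — one path of length 2: r = (1/2)^2 = 1/4).
r to a full sibling = 0.5 (full sibs share both parents — two paths of length 2: r = 2·(1/2)^2 = 1/2).
Summing one r·B term per recipient: 3·0.25·0.0593 + 3·0.5·0.537 = 0.849975.
0.849975 < 2.4: the indirect benefit is less than the cost.

No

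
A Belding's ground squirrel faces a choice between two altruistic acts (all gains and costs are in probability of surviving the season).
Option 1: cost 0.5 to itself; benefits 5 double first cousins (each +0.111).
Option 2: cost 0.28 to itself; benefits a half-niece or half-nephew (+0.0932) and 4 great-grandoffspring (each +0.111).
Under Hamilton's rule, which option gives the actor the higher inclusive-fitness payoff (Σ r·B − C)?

Option 2

Option 1: r to a double first cousin = 0.25.
Option 1: Σ r·B − C = (5·0.25·0.111) − 0.5 = -0.36125.
Option 2: r to a half-niece or half-nephew = 0.125.
Option 2: r to a great-grandoffspring = 0.125.
Option 2: Σ r·B − C = (1·0.125·0.0932 + 4·0.125·0.111) − 0.28 = -0.21285.
Option 2 has the higher net inclusive-fitness payoff.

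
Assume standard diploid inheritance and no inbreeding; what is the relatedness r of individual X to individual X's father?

Each parent–offspring link contributes a factor of 1/2, and independent paths through distinct common ancestors add.
One parent–offspring link: r = (1/2)^1 = 1/2.

0.5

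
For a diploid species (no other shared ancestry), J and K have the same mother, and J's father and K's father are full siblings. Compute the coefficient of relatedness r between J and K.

0.375

With two independent routes of shared ancestry, r is the sum of the two contributions.
J and K are related in two ways: half-sibs through their shared mother (r = 1/4) and first cousins through their fathers (r = 1/8).
r = 1/4 + 1/8 = 0.375.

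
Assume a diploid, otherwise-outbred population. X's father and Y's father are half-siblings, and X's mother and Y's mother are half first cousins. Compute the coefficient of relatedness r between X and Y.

0.078125

Independent pedigree routes through distinct common ancestors add.
X and Y are related in two ways: half first cousins through their fathers (r = 1/16) and half second cousins through their mothers (r = 1/64).
r = 1/16 + 1/64 = 0.078125.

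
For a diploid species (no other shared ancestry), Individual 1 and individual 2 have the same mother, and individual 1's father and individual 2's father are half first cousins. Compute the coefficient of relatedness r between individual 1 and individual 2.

Relatedness sums over independent paths through distinct common ancestors.
Individual 1 and individual 2 are related in two ways: half-sibs through their shared mother (r = 1/4) and half second cousins through their fathers (r = 1/64).
r = 1/4 + 1/64 = 0.265625.

0.265625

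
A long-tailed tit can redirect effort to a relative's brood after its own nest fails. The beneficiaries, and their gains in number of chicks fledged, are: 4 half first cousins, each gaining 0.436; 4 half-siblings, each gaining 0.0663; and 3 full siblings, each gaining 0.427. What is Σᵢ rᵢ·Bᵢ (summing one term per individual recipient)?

0.8158

r to a half first cousin = 1/16 (half first cousins share one grandparent — one path of length 4: r = (1/2)^4 = 1/16).
r to a half-sibling = 1/4 (half-sibs share one parent — one path of length 2: r = (1/2)^2 = 1/4).
r to a full sibling = 1/2 (full sibs share both parents — two paths of length 2: r = 2·(1/2)^2 = 1/2).
Summing one r·B term per recipient: 4·0.0625·0.436 + 4·0.25·0.0663 + 3·0.5·0.427 = 0.8158.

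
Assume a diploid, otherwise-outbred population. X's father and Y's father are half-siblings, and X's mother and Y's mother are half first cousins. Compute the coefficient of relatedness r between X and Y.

Independent pedigree routes through distinct common ancestors add.
X and Y are related in two ways: half first cousins through their fathers (r = 1/16) and half second cousins through their mothers (r = 1/64).
r = 1/16 + 1/64 = 0.078125.

0.078125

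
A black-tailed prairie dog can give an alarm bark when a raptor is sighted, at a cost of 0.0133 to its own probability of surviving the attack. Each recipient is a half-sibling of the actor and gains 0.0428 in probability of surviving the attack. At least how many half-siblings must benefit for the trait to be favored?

2

r to a half-sibling = 1/4 (half-sibs share one parent — one path of length 2: r = (1/2)^2 = 1/4).
Hamilton's rule: n·r·B > C  ⇒  n > C/(r·B) = 0.0133/(0.25·0.0428) = 1.243.
The smallest integer exceeding 1.243 is 2.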